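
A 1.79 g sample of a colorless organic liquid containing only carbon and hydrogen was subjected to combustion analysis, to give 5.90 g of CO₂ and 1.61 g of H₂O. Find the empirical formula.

C3H4

mol C = 5.90 g CO₂ ÷ 44.009 g/mol = 0.1341 mol
mol H = 2 × 1.61 g H₂O ÷ 18.015 g/mol = 0.1787 mol
Divide by the smallest (0.1341 mol): C 1.000, H 1.333
Multiplying each by 3 gives whole numbers: C 3.00, H 4.00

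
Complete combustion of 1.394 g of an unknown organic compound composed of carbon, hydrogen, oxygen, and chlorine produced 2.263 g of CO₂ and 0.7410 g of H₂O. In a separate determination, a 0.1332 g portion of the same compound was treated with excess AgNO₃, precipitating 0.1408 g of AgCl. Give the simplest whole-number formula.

C5H8ClO2

mol C = 2.263 g CO₂ ÷ 44.009 g/mol = 0.051421 mol
mol H = 2 × 0.7410 g H₂O ÷ 18.015 g/mol = 0.082265 mol
From the AgCl data: mol Cl per gram of compound = (0.1408 ÷ 143.318) ÷ 0.1332 = 0.0073756 mol/g, so in the 1.394 g combustion sample mol Cl = 0.010282 mol
mass O = 1.394 − (0.61762 + 0.082923 + 0.36448) = 0.32897 g → mol O = 0.32897 ÷ 15.999 = 0.020562 mol
Divide by the smallest (0.010282 mol): C 5.001, H 8.001, Cl 1.000, O 2.000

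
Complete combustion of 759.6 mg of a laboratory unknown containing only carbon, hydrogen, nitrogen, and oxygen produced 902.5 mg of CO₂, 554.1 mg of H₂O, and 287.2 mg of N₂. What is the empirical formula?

C2H6N2O

mol C = 0.9025 g CO₂ ÷ 44.009 g/mol = 0.020507 mol
mol H = 2 × 0.5541 g H₂O ÷ 18.015 g/mol = 0.061515 mol
mol N = 2 × 0.2872 g N₂ ÷ 28.014 g/mol = 0.020504 mol
mass O = 0.7596 − (0.24631 + 0.062008 + 0.28720) = 0.16408 g → mol O = 0.16408 ÷ 15.999 = 0.010256 mol
Divide by the smallest (0.010256 mol): C 2.000, H 5.998, N 1.999, O 1.000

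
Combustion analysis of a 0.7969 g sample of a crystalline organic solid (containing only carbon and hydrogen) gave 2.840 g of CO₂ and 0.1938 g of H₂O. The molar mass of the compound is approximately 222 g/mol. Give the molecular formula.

mol C = 2.840 g CO₂ ÷ 44.009 g/mol = 0.064532 mol
mol H = 2 × 0.1938 g H₂O ÷ 18.015 g/mol = 0.021515 mol
Divide by the smallest (0.021515 mol): C 2.999, H 1.000
Empirical formula: C3H
Empirical-formula mass = 37.04 g/mol; 222 ÷ 37.04 ≈ 6, so the molecular formula is C18H6.

C18H6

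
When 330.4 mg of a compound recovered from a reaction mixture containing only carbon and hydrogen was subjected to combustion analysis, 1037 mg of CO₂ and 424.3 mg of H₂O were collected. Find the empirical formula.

mol C = 1.037 g CO₂ ÷ 44.009 g/mol = 0.023563 mol
mol H = 2 × 0.4243 g H₂O ÷ 18.015 g/mol = 0.047105 mol
Divide by the smallest (0.023563 mol): C 1.000, H 1.999

CH2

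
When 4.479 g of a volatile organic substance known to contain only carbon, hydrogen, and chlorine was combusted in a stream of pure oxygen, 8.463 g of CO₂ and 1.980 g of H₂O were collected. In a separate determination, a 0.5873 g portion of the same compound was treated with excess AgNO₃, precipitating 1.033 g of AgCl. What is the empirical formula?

mol C = 8.463 g CO₂ ÷ 44.009 g/mol = 0.19230 mol
mol H = 2 × 1.980 g H₂O ÷ 18.015 g/mol = 0.21982 mol
From the AgCl data: mol Cl per gram of compound = (1.033 ÷ 143.318) ÷ 0.5873 = 0.012273 mol/g, so in the 4.479 g combustion sample mol Cl = 0.054969 mol
Divide by the smallest (0.054969 mol): C 3.498, H 3.999, Cl 1.000
Multiplying each by 2 gives whole numbers: C 7.00, H 8.00, Cl 2.00

C7H8Cl2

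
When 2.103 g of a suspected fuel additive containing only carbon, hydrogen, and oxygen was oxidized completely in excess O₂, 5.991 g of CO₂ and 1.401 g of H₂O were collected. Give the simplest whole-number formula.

C7H8O

mol C = 5.991 g CO₂ ÷ 44.009 g/mol = 0.13613 mol
mol H = 2 × 1.401 g H₂O ÷ 18.015 g/mol = 0.15554 mol
mass O = 2.103 − (1.6351 + 0.15678) = 0.31115 g → mol O = 0.31115 ÷ 15.999 = 0.019448 mol
Divide by the smallest (0.019448 mol): C 7.000, H 7.998, O 1.000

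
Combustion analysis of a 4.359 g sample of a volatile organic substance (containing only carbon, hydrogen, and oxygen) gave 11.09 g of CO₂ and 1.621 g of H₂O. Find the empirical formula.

C7H5O2

mol C = 11.09 g CO₂ ÷ 44.009 g/mol = 0.25199 mol
mol H = 2 × 1.621 g H₂O ÷ 18.015 g/mol = 0.17996 mol
mass O = 4.359 − (3.0267 + 0.18140) = 1.1509 g → mol O = 1.1509 ÷ 15.999 = 0.071936 mol
Divide by the smallest (0.071936 mol): C 3.503, H 2.502, O 1.000
Multiplying each by 2 gives whole numbers: C 7.01, H 5.00, O 2.00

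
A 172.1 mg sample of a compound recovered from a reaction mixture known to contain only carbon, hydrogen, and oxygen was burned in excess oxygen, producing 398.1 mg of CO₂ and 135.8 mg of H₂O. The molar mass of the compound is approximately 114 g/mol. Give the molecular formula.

mol C = 0.3981 g CO₂ ÷ 44.009 g/mol = 0.0090459 mol
mol H = 2 × 0.1358 g H₂O ÷ 18.015 g/mol = 0.015076 mol
mass O = 0.1721 − (0.10865 + 0.015197) = 0.048253 g → mol O = 0.048253 ÷ 15.999 = 0.0030160 mol
Divide by the smallest (0.0030160 mol): C 2.999, H 4.999, O 1.000
Empirical formula: C3H5O
Empirical-formula mass = 57.07 g/mol; 114 ÷ 57.07 ≈ 2, so the molecular formula is C6H10O2.

C6H10O2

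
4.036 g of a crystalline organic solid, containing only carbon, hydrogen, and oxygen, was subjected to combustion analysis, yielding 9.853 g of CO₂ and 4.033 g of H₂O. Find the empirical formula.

mol C = 9.853 g CO₂ ÷ 44.009 g/mol = 0.22389 mol
mol H = 2 × 4.033 g H₂O ÷ 18.015 g/mol = 0.44774 mol
mass O = 4.036 − (2.6891 + 0.45132) = 0.89559 g → mol O = 0.89559 ÷ 15.999 = 0.055978 mol
Divide by the smallest (0.055978 mol): C 4.000, H 7.999, O 1.000

C4H8O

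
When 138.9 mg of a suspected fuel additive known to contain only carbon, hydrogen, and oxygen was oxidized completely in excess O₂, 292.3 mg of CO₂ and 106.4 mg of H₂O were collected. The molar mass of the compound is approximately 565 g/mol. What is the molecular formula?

C27H48O12

mol C = 0.2923 g CO₂ ÷ 44.009 g/mol = 0.0066418 mol
mol H = 2 × 0.1064 g H₂O ÷ 18.015 g/mol = 0.011812 mol
mass O = 0.1389 − (0.079775 + 0.011907) = 0.047218 g → mol O = 0.047218 ÷ 15.999 = 0.0029513 mol
Divide by the smallest (0.0029513 mol): C 2.250, H 4.002, O 1.000
Multiplying each by 4 gives whole numbers: C 9.00, H 16.01, O 4.00
Empirical formula: C9H16O4
Empirical-formula mass = 188.22 g/mol; 565 ÷ 188.22 ≈ 3, so the molecular formula is C27H48O12.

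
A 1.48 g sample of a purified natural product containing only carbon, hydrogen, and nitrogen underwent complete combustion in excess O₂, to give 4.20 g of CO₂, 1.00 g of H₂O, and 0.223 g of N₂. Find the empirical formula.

mol C = 4.20 g CO₂ ÷ 44.009 g/mol = 0.09544 mol
mol H = 2 × 1.00 g H₂O ÷ 18.015 g/mol = 0.1110 mol
mol N = 2 × 0.223 g N₂ ÷ 28.014 g/mol = 0.01592 mol
Divide by the smallest (0.01592 mol): C 5.994, H 6.973, N 1.000

C6H7N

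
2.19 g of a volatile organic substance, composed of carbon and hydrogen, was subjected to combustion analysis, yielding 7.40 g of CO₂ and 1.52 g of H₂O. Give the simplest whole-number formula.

CH

mol C = 7.40 g CO₂ ÷ 44.009 g/mol = 0.1681 mol
mol H = 2 × 1.52 g H₂O ÷ 18.015 g/mol = 0.1687 mol
Divide by the smallest (0.1681 mol): C 1.000, H 1.004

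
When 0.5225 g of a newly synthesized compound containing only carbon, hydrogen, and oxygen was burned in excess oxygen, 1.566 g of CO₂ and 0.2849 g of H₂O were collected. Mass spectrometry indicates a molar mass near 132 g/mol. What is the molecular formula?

C9H8O

mol C = 1.566 g CO₂ ÷ 44.009 g/mol = 0.035584 mol
mol H = 2 × 0.2849 g H₂O ÷ 18.015 g/mol = 0.031629 mol
mass O = 0.5225 − (0.42739 + 0.031882) = 0.063223 g → mol O = 0.063223 ÷ 15.999 = 0.0039517 mol
Divide by the smallest (0.0039517 mol): C 9.005, H 8.004, O 1.000
Empirical formula: C9H8O
Empirical-formula mass = 132.16 g/mol; 132 ÷ 132.16 ≈ 1, so the molecular formula is C9H8O.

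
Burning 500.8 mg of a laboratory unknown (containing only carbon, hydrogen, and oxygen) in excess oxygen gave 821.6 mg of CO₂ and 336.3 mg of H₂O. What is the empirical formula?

C5H10O4

mol C = 0.8216 g CO₂ ÷ 44.009 g/mol = 0.018669 mol
mol H = 2 × 0.3363 g H₂O ÷ 18.015 g/mol = 0.037336 mol
mass O = 0.5008 − (0.22423 + 0.037634) = 0.23893 g → mol O = 0.23893 ÷ 15.999 = 0.014934 mol
Divide by the smallest (0.014934 mol): C 1.250, H 2.500, O 1.000
Multiplying each by 4 gives whole numbers: C 5.00, H 10.00, O 4.00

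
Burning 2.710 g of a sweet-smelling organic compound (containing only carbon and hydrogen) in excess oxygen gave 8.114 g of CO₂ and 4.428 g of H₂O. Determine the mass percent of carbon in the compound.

81.72%

mol C = 8.114 g CO₂ ÷ 44.009 g/mol = 0.18437 mol
mol H = 2 × 4.428 g H₂O ÷ 18.015 g/mol = 0.49159 mol
mass % C = 2.2145 g ÷ 2.710 g × 100%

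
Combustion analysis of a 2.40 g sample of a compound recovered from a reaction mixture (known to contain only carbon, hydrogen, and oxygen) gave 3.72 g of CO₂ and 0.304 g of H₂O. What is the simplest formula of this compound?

C5H2O5

mol C = 3.72 g CO₂ ÷ 44.009 g/mol = 0.08453 mol
mol H = 2 × 0.304 g H₂O ÷ 18.015 g/mol = 0.03375 mol
mass O = 2.40 − (1.015 + 0.03402) = 1.351 g → mol O = 1.351 ÷ 15.999 = 0.08442 mol
Divide by the smallest (0.03375 mol): C 2.505, H 1.000, O 2.502
Multiplying each by 2 gives whole numbers: C 5.01, H 2.00, O 5.00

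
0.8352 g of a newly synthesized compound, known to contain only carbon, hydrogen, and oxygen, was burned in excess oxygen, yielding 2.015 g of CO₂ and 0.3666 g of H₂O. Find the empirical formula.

mol C = 2.015 g CO₂ ÷ 44.009 g/mol = 0.045786 mol
mol H = 2 × 0.3666 g H₂O ÷ 18.015 g/mol = 0.040699 mol
mass O = 0.8352 − (0.54994 + 0.041025) = 0.24424 g → mol O = 0.24424 ÷ 15.999 = 0.015266 mol
Divide by the smallest (0.015266 mol): C 2.999, H 2.666, O 1.000
Multiplying each by 3 gives whole numbers: C 9.00, H 8.00, O 3.00

C9H8O3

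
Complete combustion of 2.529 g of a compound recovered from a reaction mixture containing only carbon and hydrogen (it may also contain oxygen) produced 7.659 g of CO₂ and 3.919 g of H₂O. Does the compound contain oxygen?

no

mol C = 7.659 g CO₂ ÷ 44.009 g/mol = 0.17403 mol
mol H = 2 × 3.919 g H₂O ÷ 18.015 g/mol = 0.43508 mol
C and H together account for 2.5289 g — essentially the entire 2.529 g sample — so the compound contains no oxygen.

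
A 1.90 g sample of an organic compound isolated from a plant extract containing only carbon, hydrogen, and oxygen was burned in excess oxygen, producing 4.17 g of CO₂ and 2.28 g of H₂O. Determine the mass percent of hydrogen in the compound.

13.4%

mol C = 4.17 g CO₂ ÷ 44.009 g/mol = 0.09475 mol
mol H = 2 × 2.28 g H₂O ÷ 18.015 g/mol = 0.2531 mol
mass O = 1.90 − (1.138 + 0.2551) = 0.5068 g → mol O = 0.5068 ÷ 15.999 = 0.03168 mol
mass % H = 0.2551 g ÷ 1.90 g × 100%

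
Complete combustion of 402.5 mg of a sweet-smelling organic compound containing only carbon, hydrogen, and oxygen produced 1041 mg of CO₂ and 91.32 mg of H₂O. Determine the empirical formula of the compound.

mol C = 1.041 g CO₂ ÷ 44.009 g/mol = 0.023654 mol
mol H = 2 × 0.09132 g H₂O ÷ 18.015 g/mol = 0.010138 mol
mass O = 0.4025 − (0.28411 + 0.010219) = 0.10817 g → mol O = 0.10817 ÷ 15.999 = 0.0067610 mol
Divide by the smallest (0.0067610 mol): C 3.499, H 1.500, O 1.000
Multiplying each by 2 gives whole numbers: C 7.00, H 3.00, O 2.00

C7H3O2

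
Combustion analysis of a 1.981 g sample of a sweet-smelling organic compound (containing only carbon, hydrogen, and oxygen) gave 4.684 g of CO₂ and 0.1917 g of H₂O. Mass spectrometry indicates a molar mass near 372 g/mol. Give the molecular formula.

C20H4O8

mol C = 4.684 g CO₂ ÷ 44.009 g/mol = 0.10643 mol
mol H = 2 × 0.1917 g H₂O ÷ 18.015 g/mol = 0.021282 mol
mass O = 1.981 − (1.2784 + 0.021453) = 0.68118 g → mol O = 0.68118 ÷ 15.999 = 0.042577 mol
Divide by the smallest (0.021282 mol): C 5.001, H 1.000, O 2.001
Empirical formula: C5HO2
Empirical-formula mass = 93.06 g/mol; 372 ÷ 93.06 ≈ 4, so the molecular formula is C20H4O8.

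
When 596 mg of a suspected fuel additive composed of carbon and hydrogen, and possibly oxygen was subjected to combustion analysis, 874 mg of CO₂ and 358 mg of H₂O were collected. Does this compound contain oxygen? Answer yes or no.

yes

mol C = 0.874 g CO₂ ÷ 44.009 g/mol = 0.01986 mol
mol H = 2 × 0.358 g H₂O ÷ 18.015 g/mol = 0.03974 mol
C and H account for only 0.2786 g of the 0.596 g sample; the remaining 0.3174 g must be oxygen.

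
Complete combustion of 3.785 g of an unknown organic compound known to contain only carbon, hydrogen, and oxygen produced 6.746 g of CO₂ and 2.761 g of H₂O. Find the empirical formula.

mol C = 6.746 g CO₂ ÷ 44.009 g/mol = 0.15329 mol
mol H = 2 × 2.761 g H₂O ÷ 18.015 g/mol = 0.30652 mol
mass O = 3.785 − (1.8411 + 0.30897) = 1.6349 g → mol O = 1.6349 ÷ 15.999 = 0.10219 mol
Divide by the smallest (0.10219 mol): C 1.500, H 3.000, O 1.000
Multiplying each by 2 gives whole numbers: C 3.00, H 6.00, O 2.00

C3H6O2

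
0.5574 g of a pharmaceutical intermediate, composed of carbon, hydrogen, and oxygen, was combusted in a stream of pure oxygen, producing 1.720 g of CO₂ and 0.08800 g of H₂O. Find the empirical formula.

mol C = 1.720 g CO₂ ÷ 44.009 g/mol = 0.039083 mol
mol H = 2 × 0.08800 g H₂O ÷ 18.015 g/mol = 0.0097696 mol
mass O = 0.5574 − (0.46942 + 0.0098478) = 0.078127 g → mol O = 0.078127 ÷ 15.999 = 0.0048833 mol
Divide by the smallest (0.0048833 mol): C 8.003, H 2.001, O 1.000

C8H2O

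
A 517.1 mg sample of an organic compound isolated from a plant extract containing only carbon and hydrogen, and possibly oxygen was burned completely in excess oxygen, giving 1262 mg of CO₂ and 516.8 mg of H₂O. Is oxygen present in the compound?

yes

mol C = 1.262 g CO₂ ÷ 44.009 g/mol = 0.028676 mol
mol H = 2 × 0.5168 g H₂O ÷ 18.015 g/mol = 0.057374 mol
C and H account for only 0.40226 g of the 0.5171 g sample; the remaining 0.11484 g must be oxygen.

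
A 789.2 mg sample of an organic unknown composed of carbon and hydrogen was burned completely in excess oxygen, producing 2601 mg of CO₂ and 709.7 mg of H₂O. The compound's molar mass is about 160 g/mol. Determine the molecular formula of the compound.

C12H16

mol C = 2.601 g CO₂ ÷ 44.009 g/mol = 0.059102 mol
mol H = 2 × 0.7097 g H₂O ÷ 18.015 g/mol = 0.078790 mol
Divide by the smallest (0.059102 mol): C 1.000, H 1.333
Multiplying each by 3 gives whole numbers: C 3.00, H 4.00
Empirical formula: C3H4
Empirical-formula mass = 40.06 g/mol; 160 ÷ 40.06 ≈ 4, so the molecular formula is C12H16.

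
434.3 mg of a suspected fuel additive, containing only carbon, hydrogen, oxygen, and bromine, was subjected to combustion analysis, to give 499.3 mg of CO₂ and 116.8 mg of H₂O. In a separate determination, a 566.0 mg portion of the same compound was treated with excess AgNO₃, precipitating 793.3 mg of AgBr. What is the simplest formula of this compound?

C7H8Br2O

mol C = 0.4993 g CO₂ ÷ 44.009 g/mol = 0.011345 mol
mol H = 2 × 0.1168 g H₂O ÷ 18.015 g/mol = 0.012967 mol
From the AgBr data: mol Br per gram of compound = (0.7933 ÷ 187.772) ÷ 0.5660 = 0.0074643 mol/g, so in the 0.4343 g combustion sample mol Br = 0.0032418 mol
mass O = 0.4343 − (0.13627 + 0.013071 + 0.25903) = 0.025931 g → mol O = 0.025931 ÷ 15.999 = 0.0016208 mol
Divide by the smallest (0.0016208 mol): C 7.000, H 8.001, Br 2.000, O 1.000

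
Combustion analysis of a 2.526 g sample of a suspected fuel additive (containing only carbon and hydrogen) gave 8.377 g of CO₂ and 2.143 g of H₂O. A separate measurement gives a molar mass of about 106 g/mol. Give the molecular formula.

C8H10

mol C = 8.377 g CO₂ ÷ 44.009 g/mol = 0.19035 mol
mol H = 2 × 2.143 g H₂O ÷ 18.015 g/mol = 0.23791 mol
Divide by the smallest (0.19035 mol): C 1.000, H 1.250
Multiplying each by 4 gives whole numbers: C 4.00, H 5.00
Empirical formula: C4H5
Empirical-formula mass = 53.08 g/mol; 106 ÷ 53.08 ≈ 2, so the molecular formula is C8H10.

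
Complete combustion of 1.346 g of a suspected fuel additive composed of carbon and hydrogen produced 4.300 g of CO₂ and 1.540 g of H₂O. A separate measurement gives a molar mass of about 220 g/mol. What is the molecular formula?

C16H28

mol C = 4.300 g CO₂ ÷ 44.009 g/mol = 0.097707 mol
mol H = 2 × 1.540 g H₂O ÷ 18.015 g/mol = 0.17097 mol
Divide by the smallest (0.097707 mol): C 1.000, H 1.750
Multiplying each by 4 gives whole numbers: C 4.00, H 7.00
Empirical formula: C4H7
Empirical-formula mass = 55.10 g/mol; 220 ÷ 55.10 ≈ 4, so the molecular formula is C16H28.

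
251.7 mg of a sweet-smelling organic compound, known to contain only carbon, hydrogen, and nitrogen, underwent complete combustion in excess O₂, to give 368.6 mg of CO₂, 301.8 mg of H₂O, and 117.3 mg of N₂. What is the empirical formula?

mol C = 0.3686 g CO₂ ÷ 44.009 g/mol = 0.0083756 mol
mol H = 2 × 0.3018 g H₂O ÷ 18.015 g/mol = 0.033505 mol
mol N = 2 × 0.1173 g N₂ ÷ 28.014 g/mol = 0.0083744 mol
Divide by the smallest (0.0083744 mol): C 1.000, H 4.001, N 1.000

CH4N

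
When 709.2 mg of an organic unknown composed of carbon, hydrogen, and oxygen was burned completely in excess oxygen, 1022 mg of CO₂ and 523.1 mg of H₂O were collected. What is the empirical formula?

mol C = 1.022 g CO₂ ÷ 44.009 g/mol = 0.023223 mol
mol H = 2 × 0.5231 g H₂O ÷ 18.015 g/mol = 0.058074 mol
mass O = 0.7092 − (0.27893 + 0.058538) = 0.37174 g → mol O = 0.37174 ÷ 15.999 = 0.023235 mol
Divide by the smallest (0.023223 mol): C 1.000, H 2.501, O 1.001
Multiplying each by 2 gives whole numbers: C 2.00, H 5.00, O 2.00

C2H5O2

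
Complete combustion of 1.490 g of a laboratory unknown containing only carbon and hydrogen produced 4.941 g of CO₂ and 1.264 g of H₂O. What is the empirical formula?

C4H5

mol C = 4.941 g CO₂ ÷ 44.009 g/mol = 0.11227 mol
mol H = 2 × 1.264 g H₂O ÷ 18.015 g/mol = 0.14033 mol
Divide by the smallest (0.11227 mol): C 1.000, H 1.250
Multiplying each by 4 gives whole numbers: C 4.00, H 5.00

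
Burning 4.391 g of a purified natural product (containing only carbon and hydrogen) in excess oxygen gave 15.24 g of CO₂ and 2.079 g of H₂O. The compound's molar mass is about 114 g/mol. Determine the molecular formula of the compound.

mol C = 15.24 g CO₂ ÷ 44.009 g/mol = 0.34629 mol
mol H = 2 × 2.079 g H₂O ÷ 18.015 g/mol = 0.23081 mol
Divide by the smallest (0.23081 mol): C 1.500, H 1.000
Multiplying each by 2 gives whole numbers: C 3.00, H 2.00
Empirical formula: C3H2
Empirical-formula mass = 38.05 g/mol; 114 ÷ 38.05 ≈ 3, so the molecular formula is C9H6.

C9H6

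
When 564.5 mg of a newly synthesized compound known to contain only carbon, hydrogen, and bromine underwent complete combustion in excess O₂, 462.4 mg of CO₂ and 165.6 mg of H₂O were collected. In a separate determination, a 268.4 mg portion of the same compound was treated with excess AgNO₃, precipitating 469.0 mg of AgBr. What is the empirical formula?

mol C = 0.4624 g CO₂ ÷ 44.009 g/mol = 0.010507 mol
mol H = 2 × 0.1656 g H₂O ÷ 18.015 g/mol = 0.018385 mol
From the AgBr data: mol Br per gram of compound = (0.4690 ÷ 187.772) ÷ 0.2684 = 0.0093059 mol/g, so in the 0.5645 g combustion sample mol Br = 0.0052532 mol
Divide by the smallest (0.0052532 mol): C 2.000, H 3.500, Br 1.000
Multiplying each by 2 gives whole numbers: C 4.00, H 7.00, Br 2.00

C4H7Br2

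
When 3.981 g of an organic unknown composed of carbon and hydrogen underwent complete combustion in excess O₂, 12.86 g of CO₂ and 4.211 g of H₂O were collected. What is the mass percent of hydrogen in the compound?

mol C = 12.86 g CO₂ ÷ 44.009 g/mol = 0.29221 mol
mol H = 2 × 4.211 g H₂O ÷ 18.015 g/mol = 0.46750 mol
mass % H = 0.47124 g ÷ 3.981 g × 100%

11.84%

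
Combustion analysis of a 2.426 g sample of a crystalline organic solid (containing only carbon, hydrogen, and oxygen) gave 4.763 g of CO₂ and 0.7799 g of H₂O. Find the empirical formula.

mol C = 4.763 g CO₂ ÷ 44.009 g/mol = 0.10823 mol
mol H = 2 × 0.7799 g H₂O ÷ 18.015 g/mol = 0.086583 mol
mass O = 2.426 − (1.2999 + 0.087276) = 1.0388 g → mol O = 1.0388 ÷ 15.999 = 0.064929 mol
Divide by the smallest (0.064929 mol): C 1.667, H 1.334, O 1.000
Multiplying each by 3 gives whole numbers: C 5.00, H 4.00, O 3.00

C5H4O3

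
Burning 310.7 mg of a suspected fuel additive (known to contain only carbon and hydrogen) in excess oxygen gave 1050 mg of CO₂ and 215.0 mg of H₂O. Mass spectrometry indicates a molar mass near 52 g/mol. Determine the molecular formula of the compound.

C4H4

mol C = 1.050 g CO₂ ÷ 44.009 g/mol = 0.023859 mol
mol H = 2 × 0.2150 g H₂O ÷ 18.015 g/mol = 0.023869 mol
Divide by the smallest (0.023859 mol): C 1.000, H 1.000
Empirical formula: CH
Empirical-formula mass = 13.02 g/mol; 52 ÷ 13.02 ≈ 4, so the molecular formula is C4H4.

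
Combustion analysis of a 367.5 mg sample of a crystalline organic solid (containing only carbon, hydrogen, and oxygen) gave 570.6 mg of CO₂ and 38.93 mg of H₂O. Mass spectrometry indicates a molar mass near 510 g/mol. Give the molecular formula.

C18H6O18

mol C = 0.5706 g CO₂ ÷ 44.009 g/mol = 0.012966 mol
mol H = 2 × 0.03893 g H₂O ÷ 18.015 g/mol = 0.0043220 mol
mass O = 0.3675 − (0.15573 + 0.0043565) = 0.20741 g → mol O = 0.20741 ÷ 15.999 = 0.012964 mol
Divide by the smallest (0.0043220 mol): C 3.000, H 1.000, O 3.000
Empirical formula: C3HO3
Empirical-formula mass = 85.04 g/mol; 510 ÷ 85.04 ≈ 6, so the molecular formula is C18H6O18.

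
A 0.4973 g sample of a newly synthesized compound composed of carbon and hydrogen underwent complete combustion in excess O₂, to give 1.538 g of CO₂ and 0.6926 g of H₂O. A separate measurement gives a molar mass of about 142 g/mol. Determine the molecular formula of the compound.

C10H22

mol C = 1.538 g CO₂ ÷ 44.009 g/mol = 0.034947 mol
mol H = 2 × 0.6926 g H₂O ÷ 18.015 g/mol = 0.076891 mol
Divide by the smallest (0.034947 mol): C 1.000, H 2.200
Multiplying each by 5 gives whole numbers: C 5.00, H 11.00
Empirical formula: C5H11
Empirical-formula mass = 71.14 g/mol; 142 ÷ 71.14 ≈ 2, so the molecular formula is C10H22.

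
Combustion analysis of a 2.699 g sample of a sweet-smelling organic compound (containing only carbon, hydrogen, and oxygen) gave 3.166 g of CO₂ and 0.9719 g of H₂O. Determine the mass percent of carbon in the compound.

32.01%

mol C = 3.166 g CO₂ ÷ 44.009 g/mol = 0.071940 mol
mol H = 2 × 0.9719 g H₂O ÷ 18.015 g/mol = 0.10790 mol
mass O = 2.699 − (0.86407 + 0.10876) = 1.7262 g → mol O = 1.7262 ÷ 15.999 = 0.10789 mol
mass % C = 0.86407 g ÷ 2.699 g × 100%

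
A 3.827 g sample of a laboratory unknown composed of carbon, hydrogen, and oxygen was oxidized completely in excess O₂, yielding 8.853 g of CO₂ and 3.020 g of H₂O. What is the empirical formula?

C3H5O

mol C = 8.853 g CO₂ ÷ 44.009 g/mol = 0.20116 mol
mol H = 2 × 3.020 g H₂O ÷ 18.015 g/mol = 0.33528 mol
mass O = 3.827 − (2.4162 + 0.33796) = 1.0729 g → mol O = 1.0729 ÷ 15.999 = 0.067058 mol
Divide by the smallest (0.067058 mol): C 3.000, H 5.000, O 1.000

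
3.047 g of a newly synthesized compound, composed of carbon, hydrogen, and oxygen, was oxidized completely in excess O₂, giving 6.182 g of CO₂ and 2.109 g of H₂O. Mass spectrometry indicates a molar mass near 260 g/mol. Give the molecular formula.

mol C = 6.182 g CO₂ ÷ 44.009 g/mol = 0.14047 mol
mol H = 2 × 2.109 g H₂O ÷ 18.015 g/mol = 0.23414 mol
mass O = 3.047 − (1.6872 + 0.23601) = 1.1238 g → mol O = 1.1238 ÷ 15.999 = 0.070241 mol
Divide by the smallest (0.070241 mol): C 2.000, H 3.333, O 1.000
Multiplying each by 3 gives whole numbers: C 6.00, H 10.00, O 3.00
Empirical formula: C6H10O3
Empirical-formula mass = 130.14 g/mol; 260 ÷ 130.14 ≈ 2, so the molecular formula is C12H20O6.

C12H20O6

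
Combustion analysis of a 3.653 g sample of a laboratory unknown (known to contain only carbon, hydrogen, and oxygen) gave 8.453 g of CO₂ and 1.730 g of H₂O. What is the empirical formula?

C8H8O3

mol C = 8.453 g CO₂ ÷ 44.009 g/mol = 0.19207 mol
mol H = 2 × 1.730 g H₂O ÷ 18.015 g/mol = 0.19206 mol
mass O = 3.653 − (2.3070 + 0.19360) = 1.1524 g → mol O = 1.1524 ÷ 15.999 = 0.072029 mol
Divide by the smallest (0.072029 mol): C 2.667, H 2.666, O 1.000
Multiplying each by 3 gives whole numbers: C 8.00, H 8.00, O 3.00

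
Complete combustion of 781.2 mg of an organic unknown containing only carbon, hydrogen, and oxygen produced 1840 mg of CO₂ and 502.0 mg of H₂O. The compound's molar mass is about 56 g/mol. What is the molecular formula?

mol C = 1.840 g CO₂ ÷ 44.009 g/mol = 0.041810 mol
mol H = 2 × 0.5020 g H₂O ÷ 18.015 g/mol = 0.055731 mol
mass O = 0.7812 − (0.50218 + 0.056177) = 0.22285 g → mol O = 0.22285 ÷ 15.999 = 0.013929 mol
Divide by the smallest (0.013929 mol): C 3.002, H 4.001, O 1.000
Empirical formula: C3H4O
Empirical-formula mass = 56.06 g/mol; 56 ÷ 56.06 ≈ 1, so the molecular formula is C3H4O.

C3H4O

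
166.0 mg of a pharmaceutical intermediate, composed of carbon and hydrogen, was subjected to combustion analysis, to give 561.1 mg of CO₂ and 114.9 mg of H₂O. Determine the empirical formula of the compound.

mol C = 0.5611 g CO₂ ÷ 44.009 g/mol = 0.012750 mol
mol H = 2 × 0.1149 g H₂O ÷ 18.015 g/mol = 0.012756 mol
Divide by the smallest (0.012750 mol): C 1.000, H 1.000

CH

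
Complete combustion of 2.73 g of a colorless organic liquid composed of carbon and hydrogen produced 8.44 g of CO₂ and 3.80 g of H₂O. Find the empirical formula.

C5H11

mol C = 8.44 g CO₂ ÷ 44.009 g/mol = 0.1918 mol
mol H = 2 × 3.80 g H₂O ÷ 18.015 g/mol = 0.4219 mol
Divide by the smallest (0.1918 mol): C 1.000, H 2.200
Multiplying each by 5 gives whole numbers: C 5.00, H 11.00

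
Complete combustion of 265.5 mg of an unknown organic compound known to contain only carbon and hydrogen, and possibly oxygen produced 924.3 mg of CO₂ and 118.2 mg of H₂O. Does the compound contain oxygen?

no

mol C = 0.9243 g CO₂ ÷ 44.009 g/mol = 0.021003 mol
mol H = 2 × 0.1182 g H₂O ÷ 18.015 g/mol = 0.013122 mol
C and H together account for 0.26549 g — essentially the entire 0.2655 g sample — so the compound contains no oxygen.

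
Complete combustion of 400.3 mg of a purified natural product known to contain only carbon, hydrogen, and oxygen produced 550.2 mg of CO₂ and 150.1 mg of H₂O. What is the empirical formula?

C6H8O7

mol C = 0.5502 g CO₂ ÷ 44.009 g/mol = 0.012502 mol
mol H = 2 × 0.1501 g H₂O ÷ 18.015 g/mol = 0.016664 mol
mass O = 0.4003 − (0.15016 + 0.016797) = 0.23334 g → mol O = 0.23334 ÷ 15.999 = 0.014585 mol
Divide by the smallest (0.012502 mol): C 1.000, H 1.333, O 1.167
Multiplying each by 6 gives whole numbers: C 6.00, H 8.00, O 7.00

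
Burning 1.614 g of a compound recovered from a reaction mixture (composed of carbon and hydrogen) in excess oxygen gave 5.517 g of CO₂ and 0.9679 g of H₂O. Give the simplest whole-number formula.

mol C = 5.517 g CO₂ ÷ 44.009 g/mol = 0.12536 mol
mol H = 2 × 0.9679 g H₂O ÷ 18.015 g/mol = 0.10745 mol
Divide by the smallest (0.10745 mol): C 1.167, H 1.000
Multiplying each by 6 gives whole numbers: C 7.00, H 6.00

C7H6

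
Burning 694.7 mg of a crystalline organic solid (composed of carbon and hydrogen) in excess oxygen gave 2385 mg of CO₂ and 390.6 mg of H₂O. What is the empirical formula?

mol C = 2.385 g CO₂ ÷ 44.009 g/mol = 0.054193 mol
mol H = 2 × 0.3906 g H₂O ÷ 18.015 g/mol = 0.043364 mol
Divide by the smallest (0.043364 mol): C 1.250, H 1.000
Multiplying each by 4 gives whole numbers: C 5.00, H 4.00

C5H4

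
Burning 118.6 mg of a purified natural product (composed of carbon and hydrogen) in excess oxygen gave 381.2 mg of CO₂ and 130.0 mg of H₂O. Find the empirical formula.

C3H5

mol C = 0.3812 g CO₂ ÷ 44.009 g/mol = 0.0086619 mol
mol H = 2 × 0.1300 g H₂O ÷ 18.015 g/mol = 0.014432 mol
Divide by the smallest (0.0086619 mol): C 1.000, H 1.666
Multiplying each by 3 gives whole numbers: C 3.00, H 5.00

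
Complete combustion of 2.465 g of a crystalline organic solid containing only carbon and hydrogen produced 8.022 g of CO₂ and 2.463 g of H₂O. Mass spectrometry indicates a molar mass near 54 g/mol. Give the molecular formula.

C4H6

mol C = 8.022 g CO₂ ÷ 44.009 g/mol = 0.18228 mol
mol H = 2 × 2.463 g H₂O ÷ 18.015 g/mol = 0.27344 mol
Divide by the smallest (0.18228 mol): C 1.000, H 1.500
Multiplying each by 2 gives whole numbers: C 2.00, H 3.00
Empirical formula: C2H3
Empirical-formula mass = 27.05 g/mol; 54 ÷ 27.05 ≈ 2, so the molecular formula is C4H6.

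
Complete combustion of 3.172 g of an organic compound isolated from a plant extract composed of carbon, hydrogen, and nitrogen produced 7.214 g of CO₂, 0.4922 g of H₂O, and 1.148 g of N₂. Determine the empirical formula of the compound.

C6H2N3

mol C = 7.214 g CO₂ ÷ 44.009 g/mol = 0.16392 mol
mol H = 2 × 0.4922 g H₂O ÷ 18.015 g/mol = 0.054643 mol
mol N = 2 × 1.148 g N₂ ÷ 28.014 g/mol = 0.081959 mol
Divide by the smallest (0.054643 mol): C 3.000, H 1.000, N 1.500
Multiplying each by 2 gives whole numbers: C 6.00, H 2.00, N 3.00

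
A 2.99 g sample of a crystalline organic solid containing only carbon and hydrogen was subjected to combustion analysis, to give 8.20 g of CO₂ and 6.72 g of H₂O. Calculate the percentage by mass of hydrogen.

mol C = 8.20 g CO₂ ÷ 44.009 g/mol = 0.1863 mol
mol H = 2 × 6.72 g H₂O ÷ 18.015 g/mol = 0.7460 mol
mass % H = 0.7520 g ÷ 2.99 g × 100%

25.2%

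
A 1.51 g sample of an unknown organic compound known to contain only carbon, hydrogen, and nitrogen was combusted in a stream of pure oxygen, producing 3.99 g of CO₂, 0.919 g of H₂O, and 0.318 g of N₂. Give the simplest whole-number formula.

C8H9N2

mol C = 3.99 g CO₂ ÷ 44.009 g/mol = 0.09066 mol
mol H = 2 × 0.919 g H₂O ÷ 18.015 g/mol = 0.1020 mol
mol N = 2 × 0.318 g N₂ ÷ 28.014 g/mol = 0.02270 mol
Divide by the smallest (0.02270 mol): C 3.993, H 4.494, N 1.000
Multiplying each by 2 gives whole numbers: C 7.99, H 8.99, N 2.00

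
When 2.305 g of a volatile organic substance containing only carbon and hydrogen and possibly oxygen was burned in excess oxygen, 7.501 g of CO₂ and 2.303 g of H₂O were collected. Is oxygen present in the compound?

mol C = 7.501 g CO₂ ÷ 44.009 g/mol = 0.17044 mol
mol H = 2 × 2.303 g H₂O ÷ 18.015 g/mol = 0.25568 mol
C and H together account for 2.3049 g — essentially the entire 2.305 g sample — so the compound contains no oxygen.

no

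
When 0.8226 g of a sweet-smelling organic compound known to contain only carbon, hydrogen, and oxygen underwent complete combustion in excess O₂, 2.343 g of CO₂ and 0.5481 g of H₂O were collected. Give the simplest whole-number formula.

mol C = 2.343 g CO₂ ÷ 44.009 g/mol = 0.053239 mol
mol H = 2 × 0.5481 g H₂O ÷ 18.015 g/mol = 0.060849 mol
mass O = 0.8226 − (0.63945 + 0.061336) = 0.12181 g → mol O = 0.12181 ÷ 15.999 = 0.0076135 mol
Divide by the smallest (0.0076135 mol): C 6.993, H 7.992, O 1.000

C7H8O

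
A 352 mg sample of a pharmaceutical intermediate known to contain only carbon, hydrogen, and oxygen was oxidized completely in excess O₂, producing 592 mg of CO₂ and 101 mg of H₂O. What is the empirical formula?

C6H5O5

mol C = 0.592 g CO₂ ÷ 44.009 g/mol = 0.01345 mol
mol H = 2 × 0.101 g H₂O ÷ 18.015 g/mol = 0.01121 mol
mass O = 0.352 − (0.1616 + 0.01130) = 0.1791 g → mol O = 0.1791 ÷ 15.999 = 0.01120 mol
Divide by the smallest (0.01120 mol): C 1.201, H 1.001, O 1.000
Multiplying each by 5 gives whole numbers: C 6.01, H 5.01, O 5.00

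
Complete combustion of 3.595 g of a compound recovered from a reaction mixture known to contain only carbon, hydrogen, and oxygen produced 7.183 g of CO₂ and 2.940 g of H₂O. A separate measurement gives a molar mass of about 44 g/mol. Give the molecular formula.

mol C = 7.183 g CO₂ ÷ 44.009 g/mol = 0.16322 mol
mol H = 2 × 2.940 g H₂O ÷ 18.015 g/mol = 0.32639 mol
mass O = 3.595 − (1.9604 + 0.32901) = 1.3056 g → mol O = 1.3056 ÷ 15.999 = 0.081605 mol
Divide by the smallest (0.081605 mol): C 2.000, H 4.000, O 1.000
Empirical formula: C2H4O
Empirical-formula mass = 44.05 g/mol; 44 ÷ 44.05 ≈ 1, so the molecular formula is C2H4O.

C2H4O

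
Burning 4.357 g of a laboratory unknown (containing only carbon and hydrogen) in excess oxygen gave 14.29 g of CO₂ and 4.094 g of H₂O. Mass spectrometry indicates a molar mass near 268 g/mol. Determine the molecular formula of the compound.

mol C = 14.29 g CO₂ ÷ 44.009 g/mol = 0.32471 mol
mol H = 2 × 4.094 g H₂O ÷ 18.015 g/mol = 0.45451 mol
Divide by the smallest (0.32471 mol): C 1.000, H 1.400
Multiplying each by 5 gives whole numbers: C 5.00, H 7.00
Empirical formula: C5H7
Empirical-formula mass = 67.11 g/mol; 268 ÷ 67.11 ≈ 4, so the molecular formula is C20H28.

C20H28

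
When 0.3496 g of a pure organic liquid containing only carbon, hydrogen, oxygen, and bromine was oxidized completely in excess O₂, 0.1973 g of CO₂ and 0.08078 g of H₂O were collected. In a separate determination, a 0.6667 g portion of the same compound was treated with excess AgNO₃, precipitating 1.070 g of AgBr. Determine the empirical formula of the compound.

mol C = 0.1973 g CO₂ ÷ 44.009 g/mol = 0.0044832 mol
mol H = 2 × 0.08078 g H₂O ÷ 18.015 g/mol = 0.0089681 mol
From the AgBr data: mol Br per gram of compound = (1.070 ÷ 187.772) ÷ 0.6667 = 0.0085472 mol/g, so in the 0.3496 g combustion sample mol Br = 0.0029881 mol
mass O = 0.3496 − (0.053847 + 0.0090398 + 0.23876) = 0.047952 g → mol O = 0.047952 ÷ 15.999 = 0.0029972 mol
Divide by the smallest (0.0029881 mol): C 1.500, H 3.001, Br 1.000, O 1.003
Multiplying each by 2 gives whole numbers: C 3.00, H 6.00, Br 2.00, O 2.01

C3H6Br2O2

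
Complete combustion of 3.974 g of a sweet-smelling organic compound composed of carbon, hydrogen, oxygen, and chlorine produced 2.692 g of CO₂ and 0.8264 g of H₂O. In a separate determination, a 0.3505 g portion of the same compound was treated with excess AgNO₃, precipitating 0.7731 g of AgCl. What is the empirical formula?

mol C = 2.692 g CO₂ ÷ 44.009 g/mol = 0.061169 mol
mol H = 2 × 0.8264 g H₂O ÷ 18.015 g/mol = 0.091746 mol
From the AgCl data: mol Cl per gram of compound = (0.7731 ÷ 143.318) ÷ 0.3505 = 0.015390 mol/g, so in the 3.974 g combustion sample mol Cl = 0.061161 mol
mass O = 3.974 − (0.73470 + 0.092480 + 2.1682) = 0.97866 g → mol O = 0.97866 ÷ 15.999 = 0.061170 mol
Divide by the smallest (0.061161 mol): C 1.000, H 1.500, Cl 1.000, O 1.000
Multiplying each by 2 gives whole numbers: C 2.00, H 3.00, Cl 2.00, O 2.00

C2H3Cl2O2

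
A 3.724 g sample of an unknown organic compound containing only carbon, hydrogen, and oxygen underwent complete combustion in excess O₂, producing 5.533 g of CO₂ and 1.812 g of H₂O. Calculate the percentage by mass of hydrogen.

mol C = 5.533 g CO₂ ÷ 44.009 g/mol = 0.12572 mol
mol H = 2 × 1.812 g H₂O ÷ 18.015 g/mol = 0.20117 mol
mass O = 3.724 − (1.5101 + 0.20278) = 2.0112 g → mol O = 2.0112 ÷ 15.999 = 0.12570 mol
mass % H = 0.20278 g ÷ 3.724 g × 100%

5.45%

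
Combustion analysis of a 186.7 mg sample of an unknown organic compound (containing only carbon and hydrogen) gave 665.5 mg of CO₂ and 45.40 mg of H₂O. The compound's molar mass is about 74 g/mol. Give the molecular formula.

mol C = 0.6655 g CO₂ ÷ 44.009 g/mol = 0.015122 mol
mol H = 2 × 0.04540 g H₂O ÷ 18.015 g/mol = 0.0050402 mol
Divide by the smallest (0.0050402 mol): C 3.000, H 1.000
Empirical formula: C3H
Empirical-formula mass = 37.04 g/mol; 74 ÷ 37.04 ≈ 2, so the molecular formula is C6H2.

C6H2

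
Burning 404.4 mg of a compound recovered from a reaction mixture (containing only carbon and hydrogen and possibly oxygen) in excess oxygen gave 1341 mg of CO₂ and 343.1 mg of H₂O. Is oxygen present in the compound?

no

mol C = 1.341 g CO₂ ÷ 44.009 g/mol = 0.030471 mol
mol H = 2 × 0.3431 g H₂O ÷ 18.015 g/mol = 0.038090 mol
C and H together account for 0.40438 g — essentially the entire 0.4044 g sample — so the compound contains no oxygen.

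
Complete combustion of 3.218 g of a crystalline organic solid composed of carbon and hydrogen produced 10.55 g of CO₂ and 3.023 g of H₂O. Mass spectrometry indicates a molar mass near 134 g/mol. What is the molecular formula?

C10H14

mol C = 10.55 g CO₂ ÷ 44.009 g/mol = 0.23972 mol
mol H = 2 × 3.023 g H₂O ÷ 18.015 g/mol = 0.33561 mol
Divide by the smallest (0.23972 mol): C 1.000, H 1.400
Multiplying each by 5 gives whole numbers: C 5.00, H 7.00
Empirical formula: C5H7
Empirical-formula mass = 67.11 g/mol; 134 ÷ 67.11 ≈ 2, so the molecular formula is C10H14.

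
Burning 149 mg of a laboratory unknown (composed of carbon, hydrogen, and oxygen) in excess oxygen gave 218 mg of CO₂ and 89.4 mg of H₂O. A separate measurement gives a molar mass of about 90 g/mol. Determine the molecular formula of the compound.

mol C = 0.218 g CO₂ ÷ 44.009 g/mol = 0.004954 mol
mol H = 2 × 0.0894 g H₂O ÷ 18.015 g/mol = 0.009925 mol
mass O = 0.149 − (0.05950 + 0.01000) = 0.07950 g → mol O = 0.07950 ÷ 15.999 = 0.004969 mol
Divide by the smallest (0.004954 mol): C 1.000, H 2.004, O 1.003
Empirical formula: CH2O
Empirical-formula mass = 30.03 g/mol; 90 ÷ 30.03 ≈ 3, so the molecular formula is C3H6O3.

C3H6O3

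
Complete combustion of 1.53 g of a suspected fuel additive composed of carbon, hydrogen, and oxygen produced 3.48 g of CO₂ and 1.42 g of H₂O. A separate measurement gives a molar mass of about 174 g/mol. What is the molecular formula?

C9H18O3

mol C = 3.48 g CO₂ ÷ 44.009 g/mol = 0.07907 mol
mol H = 2 × 1.42 g H₂O ÷ 18.015 g/mol = 0.1576 mol
mass O = 1.53 − (0.9498 + 0.1589) = 0.4213 g → mol O = 0.4213 ÷ 15.999 = 0.02633 mol
Divide by the smallest (0.02633 mol): C 3.003, H 5.986, O 1.000
Empirical formula: C3H6O
Empirical-formula mass = 58.08 g/mol; 174 ÷ 58.08 ≈ 3, so the molecular formula is C9H18O3.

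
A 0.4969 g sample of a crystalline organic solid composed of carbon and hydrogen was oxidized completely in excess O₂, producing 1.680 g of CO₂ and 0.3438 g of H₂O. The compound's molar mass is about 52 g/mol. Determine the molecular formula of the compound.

mol C = 1.680 g CO₂ ÷ 44.009 g/mol = 0.038174 mol
mol H = 2 × 0.3438 g H₂O ÷ 18.015 g/mol = 0.038168 mol
Divide by the smallest (0.038168 mol): C 1.000, H 1.000
Empirical formula: CH
Empirical-formula mass = 13.02 g/mol; 52 ÷ 13.02 ≈ 4, so the molecular formula is C4H4.

C4H4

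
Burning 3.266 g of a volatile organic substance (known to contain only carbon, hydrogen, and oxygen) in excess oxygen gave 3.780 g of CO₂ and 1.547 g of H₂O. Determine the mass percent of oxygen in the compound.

63.11%

mol C = 3.780 g CO₂ ÷ 44.009 g/mol = 0.085892 mol
mol H = 2 × 1.547 g H₂O ÷ 18.015 g/mol = 0.17175 mol
mass O = 3.266 − (1.0316 + 0.17312) = 2.0612 g → mol O = 2.0612 ÷ 15.999 = 0.12884 mol
mass % O = 2.0612 g ÷ 3.266 g × 100%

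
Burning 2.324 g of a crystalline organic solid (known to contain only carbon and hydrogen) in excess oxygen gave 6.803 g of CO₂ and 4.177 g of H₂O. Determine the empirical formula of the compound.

mol C = 6.803 g CO₂ ÷ 44.009 g/mol = 0.15458 mol
mol H = 2 × 4.177 g H₂O ÷ 18.015 g/mol = 0.46372 mol
Divide by the smallest (0.15458 mol): C 1.000, H 3.000

CH3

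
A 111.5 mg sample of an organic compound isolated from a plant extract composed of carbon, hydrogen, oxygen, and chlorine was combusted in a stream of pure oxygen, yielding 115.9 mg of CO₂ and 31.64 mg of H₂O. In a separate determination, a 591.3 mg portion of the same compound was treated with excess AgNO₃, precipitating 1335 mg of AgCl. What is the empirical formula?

C3H4Cl2O

mol C = 0.1159 g CO₂ ÷ 44.009 g/mol = 0.0026336 mol
mol H = 2 × 0.03164 g H₂O ÷ 18.015 g/mol = 0.0035126 mol
From the AgCl data: mol Cl per gram of compound = (1.335 ÷ 143.318) ÷ 0.5913 = 0.015753 mol/g, so in the 0.1115 g combustion sample mol Cl = 0.0017565 mol
mass O = 0.1115 − (0.031632 + 0.0035407 + 0.062268) = 0.014060 g → mol O = 0.014060 ÷ 15.999 = 0.00087880 mol
Divide by the smallest (0.00087880 mol): C 2.997, H 3.997, Cl 1.999, O 1.000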